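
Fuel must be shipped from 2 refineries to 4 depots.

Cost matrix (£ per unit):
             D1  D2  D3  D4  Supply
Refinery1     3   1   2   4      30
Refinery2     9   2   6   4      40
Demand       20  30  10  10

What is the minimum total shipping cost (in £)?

180

Optimal allocation:
  Refinery1 to D1: 20 × £3 = £60
  Refinery1 to D3: 10 × £2 = £20
  Refinery2 to D2: 30 × £2 = £60
  Refinery2 to D4: 10 × £4 = £40
Total = 60 + 20 + 60 + 40 = £180.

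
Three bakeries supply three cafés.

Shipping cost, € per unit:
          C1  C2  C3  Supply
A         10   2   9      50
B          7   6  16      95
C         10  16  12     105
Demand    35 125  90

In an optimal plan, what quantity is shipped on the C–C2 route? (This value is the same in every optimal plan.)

Optimal shipments:
  A–C2: 50 × €2 = €100
  B–C1: 20 × €7 = €140
  B–C2: 75 × €6 = €450
  C–C1: 15 × €10 = €150
  C–C3: 90 × €12 = €1080
Total cost = €1920.
The route C→C2 is not used.

0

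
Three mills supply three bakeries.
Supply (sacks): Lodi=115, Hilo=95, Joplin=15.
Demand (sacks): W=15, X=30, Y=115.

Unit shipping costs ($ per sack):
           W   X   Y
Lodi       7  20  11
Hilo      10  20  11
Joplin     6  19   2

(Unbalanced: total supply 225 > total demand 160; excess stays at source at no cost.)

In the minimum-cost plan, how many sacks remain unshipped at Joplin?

An optimal plan:
  Lodi–W: 15 × $7 = $105
  Lodi–X: 30 × $20 = $600
  Lodi–Y: 5 × $11 = $55
  Hilo–Y: 95 × $11 = $1045
  Joplin–Y: 15 × $2 = $30
Total cost = $1835.
Joplin ships 15 of its 15, leaving 0.

0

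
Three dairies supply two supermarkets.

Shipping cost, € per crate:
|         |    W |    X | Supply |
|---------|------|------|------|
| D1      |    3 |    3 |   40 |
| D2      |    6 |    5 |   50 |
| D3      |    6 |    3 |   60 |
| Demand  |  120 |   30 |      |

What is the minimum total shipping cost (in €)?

690

An optimal shipping plan:
  D1 to W: 40 × €3 = €120
  D2 to W: 50 × €6 = €300
  D3 to W: 30 × €6 = €180
  D3 to X: 30 × €3 = €90
Total = 120 + 300 + 180 + 90 = €690.
(Supply check: D1 ships 40; D2 ships 50; D3 ships 60.)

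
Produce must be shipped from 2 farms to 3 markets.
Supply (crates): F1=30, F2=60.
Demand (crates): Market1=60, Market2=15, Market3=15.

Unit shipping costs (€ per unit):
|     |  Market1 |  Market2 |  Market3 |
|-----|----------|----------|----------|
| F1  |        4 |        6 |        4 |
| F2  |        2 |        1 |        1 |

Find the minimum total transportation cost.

One minimum-cost allocation:
  F1–Market1: 30 × €4 = €120
  F2–Market1: 30 × €2 = €60
  F2–Market2: 15 × €1 = €15
  F2–Market3: 15 × €1 = €15
Total = 120 + 60 + 15 + 15 = €210.

210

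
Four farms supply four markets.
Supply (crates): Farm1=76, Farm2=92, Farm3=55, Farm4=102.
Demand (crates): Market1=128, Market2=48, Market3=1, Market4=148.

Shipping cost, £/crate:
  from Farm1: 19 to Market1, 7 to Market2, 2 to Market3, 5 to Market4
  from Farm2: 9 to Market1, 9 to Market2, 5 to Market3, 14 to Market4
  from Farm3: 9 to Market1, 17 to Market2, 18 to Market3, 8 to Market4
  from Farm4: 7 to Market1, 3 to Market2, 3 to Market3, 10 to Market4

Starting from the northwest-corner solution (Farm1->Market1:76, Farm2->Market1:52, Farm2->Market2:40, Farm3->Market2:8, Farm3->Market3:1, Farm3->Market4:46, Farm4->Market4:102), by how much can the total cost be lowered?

1597

Current plan cost = 76·19 + 52·9 + 40·9 + 8·17 + 1·18 + 46·8 + 102·10 = £3814.
Optimal plan:
  Farm1→Market4: 76 crates
  Farm2→Market1: 92 crates
  Farm3→Market4: 55 crates
  Farm4→Market1: 36 crates
  Farm4→Market2: 48 crates
  Farm4→Market3: 1 crates
  Farm4→Market4: 17 crates
Optimal cost = £2217.
Saving = 3814 − 2217 = £1597.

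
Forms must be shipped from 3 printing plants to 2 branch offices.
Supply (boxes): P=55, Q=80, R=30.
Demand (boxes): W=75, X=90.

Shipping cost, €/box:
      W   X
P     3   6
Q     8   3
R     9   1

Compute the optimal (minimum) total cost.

One minimum-cost allocation:
  P->W: 55 × €3 = €165
  Q->W: 20 × €8 = €160
  Q->X: 60 × €3 = €180
  R->X: 30 × €1 = €30
Total = 165 + 160 + 180 + 30 = €535.

535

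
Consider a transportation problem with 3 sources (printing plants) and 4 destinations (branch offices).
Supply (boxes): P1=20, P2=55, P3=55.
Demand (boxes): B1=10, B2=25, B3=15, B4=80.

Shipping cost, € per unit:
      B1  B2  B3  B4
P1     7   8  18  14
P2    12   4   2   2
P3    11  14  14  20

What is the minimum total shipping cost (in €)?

1160

A cheapest plan:
  P1–B2: 20 × €8 = €160
  P2–B4: 55 × €2 = €110
  P3–B1: 10 × €11 = €110
  P3–B2: 5 × €14 = €70
  P3–B3: 15 × €14 = €210
  P3–B4: 25 × €20 = €500
Total = 160 + 110 + 110 + 70 + 210 + 500 = €1160.
(Supply check: P1 ships 20; P2 ships 55; P3 ships 55.)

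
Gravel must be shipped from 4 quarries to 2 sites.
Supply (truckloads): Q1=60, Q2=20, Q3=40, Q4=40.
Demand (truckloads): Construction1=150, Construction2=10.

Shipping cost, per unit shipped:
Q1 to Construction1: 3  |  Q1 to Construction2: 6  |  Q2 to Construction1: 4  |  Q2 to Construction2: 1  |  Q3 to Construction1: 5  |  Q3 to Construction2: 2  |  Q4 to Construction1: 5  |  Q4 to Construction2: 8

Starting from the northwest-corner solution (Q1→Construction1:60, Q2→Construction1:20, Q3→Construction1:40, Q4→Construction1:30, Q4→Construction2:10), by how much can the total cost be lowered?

60

Current plan cost = 60·3 + 20·4 + 40·5 + 30·5 + 10·8 = 690.
Optimal plan:
  Q1–Construction1: 60 truckloads
  Q2–Construction1: 10 truckloads
  Q2–Construction2: 10 truckloads
  Q3–Construction1: 40 truckloads
  Q4–Construction1: 40 truckloads
Optimal cost = 630.
Saving = 690 − 630 = 60.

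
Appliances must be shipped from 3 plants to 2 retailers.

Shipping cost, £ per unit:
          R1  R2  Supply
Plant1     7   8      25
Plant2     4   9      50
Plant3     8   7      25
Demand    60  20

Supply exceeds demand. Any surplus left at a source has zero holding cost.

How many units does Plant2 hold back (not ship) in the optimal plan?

0

Minimum-cost shipments:
  Plant1->R1: 10 × £7 = £70
  Plant2->R1: 50 × £4 = £200
  Plant3->R2: 20 × £7 = £140
Total cost = £410.
Plant2 ships 50 of its 50, leaving 0.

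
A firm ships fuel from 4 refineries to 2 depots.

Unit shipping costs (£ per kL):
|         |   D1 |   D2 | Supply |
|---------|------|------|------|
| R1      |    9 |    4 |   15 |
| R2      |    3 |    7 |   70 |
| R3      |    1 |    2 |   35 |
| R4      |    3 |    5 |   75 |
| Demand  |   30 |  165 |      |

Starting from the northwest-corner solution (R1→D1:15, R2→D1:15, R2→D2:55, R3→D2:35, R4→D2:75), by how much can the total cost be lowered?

Current plan cost = 15·9 + 15·3 + 55·7 + 35·2 + 75·5 = £1010.
Optimal plan:
  R1–D2: 15 × £4 = £60
  R2–D1: 30 × £3 = £90
  R2–D2: 40 × £7 = £280
  R3–D2: 35 × £2 = £70
  R4–D2: 75 × £5 = £375
Optimal cost = £875.
Saving = 1010 − 875 = £135.

135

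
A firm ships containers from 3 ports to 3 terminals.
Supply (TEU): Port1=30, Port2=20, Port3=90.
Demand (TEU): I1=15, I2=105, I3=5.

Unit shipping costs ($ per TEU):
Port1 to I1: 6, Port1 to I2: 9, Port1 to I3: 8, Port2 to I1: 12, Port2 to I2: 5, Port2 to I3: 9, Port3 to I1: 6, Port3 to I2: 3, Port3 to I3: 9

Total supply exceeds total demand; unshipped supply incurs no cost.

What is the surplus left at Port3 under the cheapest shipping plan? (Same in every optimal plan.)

0

An optimal plan:
  Port1 to I1: 15 × $6 = $90
  Port1 to I3: 5 × $8 = $40
  Port2 to I2: 15 × $5 = $75
  Port3 to I2: 90 × $3 = $270
Total cost = $475.
Port3 ships 90 of its 90, leaving 0.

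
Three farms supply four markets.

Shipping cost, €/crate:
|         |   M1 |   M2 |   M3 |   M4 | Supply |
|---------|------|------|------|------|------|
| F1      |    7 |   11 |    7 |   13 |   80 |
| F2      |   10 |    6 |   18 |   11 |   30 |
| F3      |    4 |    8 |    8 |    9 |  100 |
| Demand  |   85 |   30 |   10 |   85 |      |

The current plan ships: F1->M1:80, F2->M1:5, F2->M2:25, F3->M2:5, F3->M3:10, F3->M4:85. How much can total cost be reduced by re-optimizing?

80

Current plan cost = 80·7 + 5·10 + 25·6 + 5·8 + 10·8 + 85·9 = €1645.
Optimal plan:
  F1–M1: 70 × €7 = €490
  F1–M3: 10 × €7 = €70
  F2–M2: 30 × €6 = €180
  F3–M1: 15 × €4 = €60
  F3–M4: 85 × €9 = €765
Optimal cost = €1565.
Saving = 1645 − 1565 = €80.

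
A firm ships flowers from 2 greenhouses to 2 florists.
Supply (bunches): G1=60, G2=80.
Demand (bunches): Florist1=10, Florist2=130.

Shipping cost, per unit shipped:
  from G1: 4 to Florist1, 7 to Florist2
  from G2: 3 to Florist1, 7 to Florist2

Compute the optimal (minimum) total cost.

One minimum-cost allocation:
  G1 to Florist2: 60 × 7 = 420
  G2 to Florist1: 10 × 3 = 30
  G2 to Florist2: 70 × 7 = 490
Total = 420 + 30 + 490 = 940.

940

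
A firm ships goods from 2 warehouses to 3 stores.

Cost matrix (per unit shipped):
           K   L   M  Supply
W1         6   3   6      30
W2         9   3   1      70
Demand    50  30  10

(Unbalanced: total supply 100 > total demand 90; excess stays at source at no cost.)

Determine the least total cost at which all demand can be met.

460

A cheapest plan:
  W1 to K: 30 × 6 = 180
  W2 to K: 20 × 9 = 180
  W2 to L: 30 × 3 = 90
  W2 to M: 10 × 1 = 10
Total = 180 + 180 + 90 + 10 = 460.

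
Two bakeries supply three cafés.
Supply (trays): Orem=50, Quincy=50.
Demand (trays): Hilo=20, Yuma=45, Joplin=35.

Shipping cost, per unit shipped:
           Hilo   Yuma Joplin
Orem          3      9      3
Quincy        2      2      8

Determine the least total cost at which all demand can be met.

Optimal allocation:
  Orem→Hilo: 15 trays
  Orem→Joplin: 35 trays
  Quincy→Hilo: 5 trays
  Quincy→Yuma: 45 trays
Total cost = 250.
(Supply check: Orem ships 50; Quincy ships 50.)

250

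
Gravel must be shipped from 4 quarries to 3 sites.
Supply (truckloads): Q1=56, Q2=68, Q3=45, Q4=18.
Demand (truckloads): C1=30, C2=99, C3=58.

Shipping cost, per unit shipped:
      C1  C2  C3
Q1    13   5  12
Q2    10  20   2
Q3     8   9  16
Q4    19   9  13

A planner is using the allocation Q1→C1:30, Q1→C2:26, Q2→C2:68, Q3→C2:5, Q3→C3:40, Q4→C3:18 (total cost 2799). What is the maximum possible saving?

Current plan cost = 30·13 + 26·5 + 68·20 + 5·9 + 40·16 + 18·13 = 2799.
Optimal plan:
  Q1→C2: 56 × 5 = 280
  Q2→C1: 10 × 10 = 100
  Q2→C3: 58 × 2 = 116
  Q3→C1: 20 × 8 = 160
  Q3→C2: 25 × 9 = 225
  Q4→C2: 18 × 9 = 162
Optimal cost = 1043.
Saving = 2799 − 1043 = 1756.

1756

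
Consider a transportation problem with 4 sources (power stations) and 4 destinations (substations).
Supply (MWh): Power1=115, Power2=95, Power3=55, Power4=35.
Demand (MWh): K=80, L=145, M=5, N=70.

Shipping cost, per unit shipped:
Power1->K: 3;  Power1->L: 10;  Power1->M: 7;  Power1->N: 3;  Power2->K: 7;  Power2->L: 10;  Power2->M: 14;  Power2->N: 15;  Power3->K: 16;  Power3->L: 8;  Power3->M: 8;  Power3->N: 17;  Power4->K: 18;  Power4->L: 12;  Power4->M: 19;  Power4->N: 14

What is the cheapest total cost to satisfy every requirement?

A cheapest plan:
  Power1 to K: 45 × 3 = 135
  Power1 to N: 70 × 3 = 210
  Power2 to K: 35 × 7 = 245
  Power2 to L: 60 × 10 = 600
  Power3 to L: 50 × 8 = 400
  Power3 to M: 5 × 8 = 40
  Power4 to L: 35 × 12 = 420
Total = 135 + 210 + 245 + 600 + 400 + 40 + 420 = 2050.

2050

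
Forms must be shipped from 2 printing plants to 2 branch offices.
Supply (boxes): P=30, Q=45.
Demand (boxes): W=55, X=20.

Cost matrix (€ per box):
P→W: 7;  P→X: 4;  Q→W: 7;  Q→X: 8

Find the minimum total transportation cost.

An optimal shipping plan:
  P–W: 10 × €7 = €70
  P–X: 20 × €4 = €80
  Q–W: 45 × €7 = €315
Total = 70 + 80 + 315 = €465.
(Supply check: P ships 30; Q ships 45.)

465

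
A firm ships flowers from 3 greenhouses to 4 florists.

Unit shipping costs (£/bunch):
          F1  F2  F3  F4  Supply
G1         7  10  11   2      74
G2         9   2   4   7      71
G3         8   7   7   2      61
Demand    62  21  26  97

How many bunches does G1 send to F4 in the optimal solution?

36

Optimal shipments:
  G1->F1: 38 × £7 = £266
  G1->F4: 36 × £2 = £72
  G2->F1: 24 × £9 = £216
  G2->F2: 21 × £2 = £42
  G2->F3: 26 × £4 = £104
  G3->F4: 61 × £2 = £122
Total cost = £822.
So G1→F4 carries 36 bunches.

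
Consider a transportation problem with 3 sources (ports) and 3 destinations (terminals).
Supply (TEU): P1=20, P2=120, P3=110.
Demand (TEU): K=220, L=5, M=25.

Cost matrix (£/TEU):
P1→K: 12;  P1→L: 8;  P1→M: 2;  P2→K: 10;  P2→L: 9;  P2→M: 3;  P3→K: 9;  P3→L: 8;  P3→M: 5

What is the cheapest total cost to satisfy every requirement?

2190

Optimal allocation:
  P1→L: 5 × £8 = £40
  P1→M: 15 × £2 = £30
  P2→K: 110 × £10 = £1100
  P2→M: 10 × £3 = £30
  P3→K: 110 × £9 = £990
Total = 40 + 30 + 1100 + 30 + 990 = £2190.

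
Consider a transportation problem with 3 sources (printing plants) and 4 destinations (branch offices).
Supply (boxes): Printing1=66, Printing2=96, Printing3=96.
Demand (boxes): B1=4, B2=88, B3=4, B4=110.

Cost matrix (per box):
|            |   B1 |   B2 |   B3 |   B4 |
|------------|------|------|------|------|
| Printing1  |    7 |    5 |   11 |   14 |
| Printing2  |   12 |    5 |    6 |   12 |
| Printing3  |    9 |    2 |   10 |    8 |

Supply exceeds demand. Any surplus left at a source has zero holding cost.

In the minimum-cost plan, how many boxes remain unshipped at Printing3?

0

Minimum-cost shipments:
  Printing1→B1: 4 × 7 = 28
  Printing1→B2: 10 × 5 = 50
  Printing2→B2: 78 × 5 = 390
  Printing2→B3: 4 × 6 = 24
  Printing2→B4: 14 × 12 = 168
  Printing3→B4: 96 × 8 = 768
Total cost = 1428.
Printing3 ships 96 of its 96, leaving 0.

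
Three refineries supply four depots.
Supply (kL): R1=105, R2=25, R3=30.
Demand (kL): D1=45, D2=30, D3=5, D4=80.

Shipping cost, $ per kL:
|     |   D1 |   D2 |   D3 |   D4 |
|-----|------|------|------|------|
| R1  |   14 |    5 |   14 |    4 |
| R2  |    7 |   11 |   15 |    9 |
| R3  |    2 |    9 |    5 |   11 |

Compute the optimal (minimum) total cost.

One minimum-cost allocation:
  R1→D2: 30 × $5 = $150
  R1→D4: 75 × $4 = $300
  R2→D1: 20 × $7 = $140
  R2→D4: 5 × $9 = $45
  R3→D1: 25 × $2 = $50
  R3→D3: 5 × $5 = $25
Total = 150 + 300 + 140 + 45 + 50 + 25 = $710.

710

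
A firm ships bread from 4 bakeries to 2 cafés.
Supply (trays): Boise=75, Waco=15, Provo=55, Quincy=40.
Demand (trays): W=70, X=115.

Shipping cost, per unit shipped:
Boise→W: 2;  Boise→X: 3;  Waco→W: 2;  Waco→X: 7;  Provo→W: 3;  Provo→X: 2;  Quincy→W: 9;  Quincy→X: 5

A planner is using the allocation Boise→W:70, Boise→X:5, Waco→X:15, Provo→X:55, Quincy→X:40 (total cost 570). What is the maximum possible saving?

Current plan cost = 70·2 + 5·3 + 15·7 + 55·2 + 40·5 = 570.
Optimal plan:
  Boise–W: 55 trays
  Boise–X: 20 trays
  Waco–W: 15 trays
  Provo–X: 55 trays
  Quincy–X: 40 trays
Optimal cost = 510.
Saving = 570 − 510 = 60.

60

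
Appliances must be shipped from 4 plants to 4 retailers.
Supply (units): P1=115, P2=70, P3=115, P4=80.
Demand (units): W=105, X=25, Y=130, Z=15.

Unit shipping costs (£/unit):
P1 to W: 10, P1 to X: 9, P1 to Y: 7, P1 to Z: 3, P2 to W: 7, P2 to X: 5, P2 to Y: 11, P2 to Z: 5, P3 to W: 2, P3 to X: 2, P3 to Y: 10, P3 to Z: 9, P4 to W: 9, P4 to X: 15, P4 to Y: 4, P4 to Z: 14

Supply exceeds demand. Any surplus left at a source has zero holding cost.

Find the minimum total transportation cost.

A cheapest plan:
  P1→Y: 50 units
  P1→Z: 15 units
  P2→X: 15 units
  P3→W: 105 units
  P3→X: 10 units
  P4→Y: 80 units
Total cost = £1020.

1020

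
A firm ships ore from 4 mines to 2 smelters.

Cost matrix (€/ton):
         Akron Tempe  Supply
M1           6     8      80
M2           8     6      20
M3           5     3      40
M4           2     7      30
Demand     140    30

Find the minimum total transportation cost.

840

A cheapest plan:
  M1 to Akron: 80 × €6 = €480
  M2 to Akron: 20 × €8 = €160
  M3 to Akron: 10 × €5 = €50
  M3 to Tempe: 30 × €3 = €90
  M4 to Akron: 30 × €2 = €60
Total = 480 + 160 + 50 + 90 + 60 = €840.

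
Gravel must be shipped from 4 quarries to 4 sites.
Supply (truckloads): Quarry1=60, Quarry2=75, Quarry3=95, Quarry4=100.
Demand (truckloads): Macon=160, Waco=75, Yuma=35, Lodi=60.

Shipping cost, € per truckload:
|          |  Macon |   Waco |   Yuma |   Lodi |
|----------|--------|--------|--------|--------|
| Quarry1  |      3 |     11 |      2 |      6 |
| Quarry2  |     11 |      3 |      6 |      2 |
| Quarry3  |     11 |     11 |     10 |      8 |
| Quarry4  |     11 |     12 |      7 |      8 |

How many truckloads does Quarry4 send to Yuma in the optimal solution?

Solving gives:
  Quarry1→Macon: 60 × €3 = €180
  Quarry2→Waco: 75 × €3 = €225
  Quarry3→Macon: 95 × €11 = €1045
  Quarry4→Macon: 5 × €11 = €55
  Quarry4→Yuma: 35 × €7 = €245
  Quarry4→Lodi: 60 × €8 = €480
Total cost = €2230.
So Quarry4→Yuma carries 35 truckloads.

35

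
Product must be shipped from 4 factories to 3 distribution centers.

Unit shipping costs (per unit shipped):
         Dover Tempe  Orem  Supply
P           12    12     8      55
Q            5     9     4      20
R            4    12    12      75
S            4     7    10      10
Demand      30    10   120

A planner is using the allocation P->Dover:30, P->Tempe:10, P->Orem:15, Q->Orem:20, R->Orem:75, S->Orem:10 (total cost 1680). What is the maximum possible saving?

430

Current plan cost = 30·12 + 10·12 + 15·8 + 20·4 + 75·12 + 10·10 = 1680.
Optimal plan:
  P→Orem: 55 pallets
  Q→Orem: 20 pallets
  R→Dover: 30 pallets
  R→Orem: 45 pallets
  S→Tempe: 10 pallets
Optimal cost = 1250.
Saving = 1680 − 1250 = 430.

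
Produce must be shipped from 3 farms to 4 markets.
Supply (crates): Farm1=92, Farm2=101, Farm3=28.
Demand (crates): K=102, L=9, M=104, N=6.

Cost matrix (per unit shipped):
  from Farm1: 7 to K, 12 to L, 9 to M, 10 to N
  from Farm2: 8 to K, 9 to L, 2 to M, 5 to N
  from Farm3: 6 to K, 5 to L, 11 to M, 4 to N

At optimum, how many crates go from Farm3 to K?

Optimal shipments:
  Farm1 to K: 89 × 7 = 623
  Farm1 to M: 3 × 9 = 27
  Farm2 to M: 101 × 2 = 202
  Farm3 to K: 13 × 6 = 78
  Farm3 to L: 9 × 5 = 45
  Farm3 to N: 6 × 4 = 24
Total cost = 999.
So Farm3→K carries 13 crates.

13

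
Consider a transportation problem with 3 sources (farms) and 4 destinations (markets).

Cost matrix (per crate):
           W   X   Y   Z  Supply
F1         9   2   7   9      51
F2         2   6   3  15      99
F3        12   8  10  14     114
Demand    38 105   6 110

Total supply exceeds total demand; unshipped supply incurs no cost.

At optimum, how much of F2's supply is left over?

An optimal plan:
  F1->X: 50 × 2 = 100
  F1->Z: 1 × 9 = 9
  F2->W: 38 × 2 = 76
  F2->X: 55 × 6 = 330
  F2->Y: 6 × 3 = 18
  F3->Z: 109 × 14 = 1526
Total cost = 2059.
F2 ships 99 of its 99, leaving 0.

0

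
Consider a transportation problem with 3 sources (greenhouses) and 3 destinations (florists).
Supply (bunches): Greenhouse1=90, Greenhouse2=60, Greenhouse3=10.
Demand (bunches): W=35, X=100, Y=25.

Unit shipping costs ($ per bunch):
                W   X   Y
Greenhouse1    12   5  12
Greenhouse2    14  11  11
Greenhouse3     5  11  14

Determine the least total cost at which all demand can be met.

A cheapest plan:
  Greenhouse1–X: 90 × $5 = $450
  Greenhouse2–W: 25 × $14 = $350
  Greenhouse2–X: 10 × $11 = $110
  Greenhouse2–Y: 25 × $11 = $275
  Greenhouse3–W: 10 × $5 = $50
Total = 450 + 350 + 110 + 275 + 50 = $1235.

1235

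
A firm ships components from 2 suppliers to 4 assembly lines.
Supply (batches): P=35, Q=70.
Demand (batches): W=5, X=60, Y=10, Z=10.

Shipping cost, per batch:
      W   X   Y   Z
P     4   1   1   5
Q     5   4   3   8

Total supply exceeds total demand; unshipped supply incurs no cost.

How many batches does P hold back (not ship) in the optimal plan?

Minimum-cost shipments:
  P->X: 35 × 1 = 35
  Q->W: 5 × 5 = 25
  Q->X: 25 × 4 = 100
  Q->Y: 10 × 3 = 30
  Q->Z: 10 × 8 = 80
Total cost = 270.
P ships 35 of its 35, leaving 0.

0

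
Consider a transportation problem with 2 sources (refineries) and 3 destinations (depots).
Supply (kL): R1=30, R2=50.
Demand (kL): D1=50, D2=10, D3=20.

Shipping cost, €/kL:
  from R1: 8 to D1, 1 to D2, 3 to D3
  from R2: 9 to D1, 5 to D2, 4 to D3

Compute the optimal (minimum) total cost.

Optimal allocation:
  R1→D2: 10 kL
  R1→D3: 20 kL
  R2→D1: 50 kL
Total cost = €520.

520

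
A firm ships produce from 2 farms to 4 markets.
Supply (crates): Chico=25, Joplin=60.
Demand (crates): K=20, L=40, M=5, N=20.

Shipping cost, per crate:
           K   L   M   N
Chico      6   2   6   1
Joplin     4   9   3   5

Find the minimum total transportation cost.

An optimal shipping plan:
  Chico–L: 25 crates
  Joplin–K: 20 crates
  Joplin–L: 15 crates
  Joplin–M: 5 crates
  Joplin–N: 20 crates
Total cost = 380.

380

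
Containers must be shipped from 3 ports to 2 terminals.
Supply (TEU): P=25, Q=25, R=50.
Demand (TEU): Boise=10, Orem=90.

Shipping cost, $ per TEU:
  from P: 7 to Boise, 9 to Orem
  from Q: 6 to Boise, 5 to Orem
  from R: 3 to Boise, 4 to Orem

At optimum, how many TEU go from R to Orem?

50

The minimum-cost plan:
  P→Boise: 10 × $7 = $70
  P→Orem: 15 × $9 = $135
  Q→Orem: 25 × $5 = $125
  R→Orem: 50 × $4 = $200
Total cost = $530.
So R→Orem carries 50 TEU.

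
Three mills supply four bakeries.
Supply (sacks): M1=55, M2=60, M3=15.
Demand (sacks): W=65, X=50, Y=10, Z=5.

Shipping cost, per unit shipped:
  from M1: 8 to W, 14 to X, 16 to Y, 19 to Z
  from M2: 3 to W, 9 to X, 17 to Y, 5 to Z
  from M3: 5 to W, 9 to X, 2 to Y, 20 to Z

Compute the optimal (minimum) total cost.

A cheapest plan:
  M1->W: 10 sacks
  M1->X: 45 sacks
  M2->W: 55 sacks
  M2->Z: 5 sacks
  M3->X: 5 sacks
  M3->Y: 10 sacks
Total cost = 965.
(Supply check: M1 ships 55; M2 ships 60; M3 ships 15.)

965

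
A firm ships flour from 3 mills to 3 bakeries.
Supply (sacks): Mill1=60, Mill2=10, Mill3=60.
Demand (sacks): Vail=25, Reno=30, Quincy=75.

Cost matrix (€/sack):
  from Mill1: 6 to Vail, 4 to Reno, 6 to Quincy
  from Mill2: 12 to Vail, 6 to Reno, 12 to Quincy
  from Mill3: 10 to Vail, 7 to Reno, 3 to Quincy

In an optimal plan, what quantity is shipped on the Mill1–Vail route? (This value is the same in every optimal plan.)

The minimum-cost plan:
  Mill1→Vail: 25 × €6 = €150
  Mill1→Reno: 20 × €4 = €80
  Mill1→Quincy: 15 × €6 = €90
  Mill2→Reno: 10 × €6 = €60
  Mill3→Quincy: 60 × €3 = €180
Total cost = €560.
So Mill1→Vail carries 25 sacks.

25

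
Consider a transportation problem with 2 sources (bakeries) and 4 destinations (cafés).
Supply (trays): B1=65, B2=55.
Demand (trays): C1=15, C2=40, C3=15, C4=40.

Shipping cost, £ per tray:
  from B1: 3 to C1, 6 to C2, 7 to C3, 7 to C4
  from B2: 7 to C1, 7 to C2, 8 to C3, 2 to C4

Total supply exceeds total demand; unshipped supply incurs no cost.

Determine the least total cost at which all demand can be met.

A cheapest plan:
  B1–C1: 15 × £3 = £45
  B1–C2: 40 × £6 = £240
  B1–C3: 10 × £7 = £70
  B2–C3: 5 × £8 = £40
  B2–C4: 40 × £2 = £80
Total = 45 + 240 + 70 + 40 + 80 = £475.

475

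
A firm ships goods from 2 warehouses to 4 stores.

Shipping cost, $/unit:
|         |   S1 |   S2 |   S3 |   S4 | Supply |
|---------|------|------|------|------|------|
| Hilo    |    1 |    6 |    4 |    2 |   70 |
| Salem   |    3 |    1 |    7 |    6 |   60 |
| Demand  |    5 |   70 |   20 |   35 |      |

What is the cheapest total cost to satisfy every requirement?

An optimal shipping plan:
  Hilo→S1: 5 × $1 = $5
  Hilo→S2: 10 × $6 = $60
  Hilo→S3: 20 × $4 = $80
  Hilo→S4: 35 × $2 = $70
  Salem→S2: 60 × $1 = $60
Total = 5 + 60 + 80 + 70 + 60 = $275.

275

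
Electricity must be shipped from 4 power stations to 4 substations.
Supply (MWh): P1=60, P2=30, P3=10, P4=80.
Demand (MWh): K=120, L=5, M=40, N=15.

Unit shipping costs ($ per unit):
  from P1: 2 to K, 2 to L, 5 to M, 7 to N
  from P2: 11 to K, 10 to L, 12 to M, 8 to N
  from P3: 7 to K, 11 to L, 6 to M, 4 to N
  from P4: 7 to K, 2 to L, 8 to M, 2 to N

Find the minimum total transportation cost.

Optimal allocation:
  P1->K: 60 × $2 = $120
  P2->K: 30 × $11 = $330
  P3->M: 10 × $6 = $60
  P4->K: 30 × $7 = $210
  P4->L: 5 × $2 = $10
  P4->M: 30 × $8 = $240
  P4->N: 15 × $2 = $30
Total = 120 + 330 + 60 + 210 + 10 + 240 + 30 = $1000.
(Supply check: P1 ships 60; P2 ships 30; P3 ships 10; P4 ships 80.)

1000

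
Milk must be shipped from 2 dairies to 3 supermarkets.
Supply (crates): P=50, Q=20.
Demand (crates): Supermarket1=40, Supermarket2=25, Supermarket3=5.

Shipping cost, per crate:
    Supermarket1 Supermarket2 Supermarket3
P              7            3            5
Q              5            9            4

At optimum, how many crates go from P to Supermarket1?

Optimal shipments:
  P→Supermarket1: 20 × 7 = 140
  P→Supermarket2: 25 × 3 = 75
  P→Supermarket3: 5 × 5 = 25
  Q→Supermarket1: 20 × 5 = 100
Total cost = 340.
So P→Supermarket1 carries 20 crates.

20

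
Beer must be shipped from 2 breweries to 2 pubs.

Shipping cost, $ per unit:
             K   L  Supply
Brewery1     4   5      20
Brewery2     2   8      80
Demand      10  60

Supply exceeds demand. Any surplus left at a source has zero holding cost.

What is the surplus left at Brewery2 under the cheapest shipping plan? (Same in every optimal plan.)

Minimum-cost shipments:
  Brewery1 to L: 20 × $5 = $100
  Brewery2 to K: 10 × $2 = $20
  Brewery2 to L: 40 × $8 = $320
Total cost = $440.
Brewery2 ships 50 of its 80, leaving 30.

30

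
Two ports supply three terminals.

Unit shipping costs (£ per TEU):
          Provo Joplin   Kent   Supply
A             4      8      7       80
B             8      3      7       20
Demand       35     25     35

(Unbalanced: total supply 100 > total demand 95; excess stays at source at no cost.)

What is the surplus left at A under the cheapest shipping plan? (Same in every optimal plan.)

5

An optimal plan:
  A->Provo: 35 × £4 = £140
  A->Joplin: 5 × £8 = £40
  A->Kent: 35 × £7 = £245
  B->Joplin: 20 × £3 = £60
Total cost = £485.
A ships 75 of its 80, leaving 5.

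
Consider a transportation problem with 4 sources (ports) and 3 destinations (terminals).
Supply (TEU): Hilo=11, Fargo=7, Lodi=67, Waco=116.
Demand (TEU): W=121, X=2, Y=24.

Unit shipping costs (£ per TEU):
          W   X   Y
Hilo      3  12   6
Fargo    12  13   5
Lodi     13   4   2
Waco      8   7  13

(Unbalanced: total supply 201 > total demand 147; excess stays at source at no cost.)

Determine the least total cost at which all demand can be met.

A cheapest plan:
  Hilo–W: 11 × £3 = £33
  Lodi–X: 2 × £4 = £8
  Lodi–Y: 24 × £2 = £48
  Waco–W: 110 × £8 = £880
Total = 33 + 8 + 48 + 880 = £969.
(Supply check: Hilo ships 11; Fargo ships 0; Lodi ships 26; Waco ships 110.)

969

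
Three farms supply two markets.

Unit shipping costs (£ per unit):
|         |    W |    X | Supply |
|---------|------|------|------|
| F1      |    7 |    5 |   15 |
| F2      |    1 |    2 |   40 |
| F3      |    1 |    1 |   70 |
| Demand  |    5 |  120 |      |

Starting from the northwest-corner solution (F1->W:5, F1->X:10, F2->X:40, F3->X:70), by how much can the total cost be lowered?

15

Current plan cost = 5·7 + 10·5 + 40·2 + 70·1 = £235.
Optimal plan:
  F1–X: 15 × £5 = £75
  F2–W: 5 × £1 = £5
  F2–X: 35 × £2 = £70
  F3–X: 70 × £1 = £70
Optimal cost = £220.
Saving = 235 − 220 = £15.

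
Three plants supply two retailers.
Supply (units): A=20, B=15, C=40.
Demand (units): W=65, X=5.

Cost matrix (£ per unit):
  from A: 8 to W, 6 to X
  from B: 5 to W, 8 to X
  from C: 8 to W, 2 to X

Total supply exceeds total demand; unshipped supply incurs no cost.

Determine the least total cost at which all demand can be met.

485

Optimal allocation:
  A→W: 15 × £8 = £120
  B→W: 15 × £5 = £75
  C→W: 35 × £8 = £280
  C→X: 5 × £2 = £10
Total = 120 + 75 + 280 + 10 = £485.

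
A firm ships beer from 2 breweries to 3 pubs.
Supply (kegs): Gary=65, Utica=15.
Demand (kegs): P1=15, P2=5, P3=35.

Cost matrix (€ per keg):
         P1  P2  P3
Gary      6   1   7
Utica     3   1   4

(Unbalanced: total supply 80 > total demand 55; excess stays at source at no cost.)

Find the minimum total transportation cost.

295

One minimum-cost allocation:
  Gary->P1: 15 × €6 = €90
  Gary->P2: 5 × €1 = €5
  Gary->P3: 20 × €7 = €140
  Utica->P3: 15 × €4 = €60
Total = 90 + 5 + 140 + 60 = €295.
(Supply check: Gary ships 40; Utica ships 15.)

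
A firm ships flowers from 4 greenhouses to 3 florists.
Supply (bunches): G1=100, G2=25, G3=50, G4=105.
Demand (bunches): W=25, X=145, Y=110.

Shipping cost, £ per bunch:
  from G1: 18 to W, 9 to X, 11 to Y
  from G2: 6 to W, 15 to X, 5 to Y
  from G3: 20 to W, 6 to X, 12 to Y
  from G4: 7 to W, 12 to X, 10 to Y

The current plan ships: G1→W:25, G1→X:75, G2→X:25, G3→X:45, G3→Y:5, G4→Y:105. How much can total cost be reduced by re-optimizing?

570

Current plan cost = 25·18 + 75·9 + 25·15 + 45·6 + 5·12 + 105·10 = £2880.
Optimal plan:
  G1->X: 95 × £9 = £855
  G1->Y: 5 × £11 = £55
  G2->Y: 25 × £5 = £125
  G3->X: 50 × £6 = £300
  G4->W: 25 × £7 = £175
  G4->Y: 80 × £10 = £800
Optimal cost = £2310.
Saving = 2880 − 2310 = £570.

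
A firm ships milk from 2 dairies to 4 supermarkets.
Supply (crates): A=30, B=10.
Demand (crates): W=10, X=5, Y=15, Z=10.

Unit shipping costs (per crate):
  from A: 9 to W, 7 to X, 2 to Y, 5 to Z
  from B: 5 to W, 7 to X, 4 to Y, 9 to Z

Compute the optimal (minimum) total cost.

A cheapest plan:
  A->X: 5 × 7 = 35
  A->Y: 15 × 2 = 30
  A->Z: 10 × 5 = 50
  B->W: 10 × 5 = 50
Total = 35 + 30 + 50 + 50 = 165.

165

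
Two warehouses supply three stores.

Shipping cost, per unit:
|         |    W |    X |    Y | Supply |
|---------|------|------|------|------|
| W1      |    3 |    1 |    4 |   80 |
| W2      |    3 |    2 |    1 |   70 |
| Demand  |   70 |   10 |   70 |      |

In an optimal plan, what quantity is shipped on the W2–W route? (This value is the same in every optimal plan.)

0

Solving gives:
  W1–W: 70 × 3 = 210
  W1–X: 10 × 1 = 10
  W2–Y: 70 × 1 = 70
Total cost = 290.
The route W2→W is not used.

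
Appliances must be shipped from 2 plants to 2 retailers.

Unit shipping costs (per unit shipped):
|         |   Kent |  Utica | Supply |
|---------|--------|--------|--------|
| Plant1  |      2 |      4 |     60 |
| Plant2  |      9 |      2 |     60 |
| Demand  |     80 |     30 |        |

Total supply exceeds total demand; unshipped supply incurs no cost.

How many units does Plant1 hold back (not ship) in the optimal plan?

0

An optimal plan:
  Plant1→Kent: 60 × 2 = 120
  Plant2→Kent: 20 × 9 = 180
  Plant2→Utica: 30 × 2 = 60
Total cost = 360.
Plant1 ships 60 of its 60, leaving 0.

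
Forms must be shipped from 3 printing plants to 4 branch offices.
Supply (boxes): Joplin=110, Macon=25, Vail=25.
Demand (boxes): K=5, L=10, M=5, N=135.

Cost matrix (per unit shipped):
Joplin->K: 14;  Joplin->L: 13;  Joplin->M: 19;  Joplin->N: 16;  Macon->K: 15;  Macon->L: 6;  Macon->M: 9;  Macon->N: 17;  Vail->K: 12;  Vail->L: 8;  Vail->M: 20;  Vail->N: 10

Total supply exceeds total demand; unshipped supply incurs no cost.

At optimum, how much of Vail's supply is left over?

0

An optimal plan:
  Joplin–N: 110 × 16 = 1760
  Macon–K: 5 × 15 = 75
  Macon–L: 10 × 6 = 60
  Macon–M: 5 × 9 = 45
  Vail–N: 25 × 10 = 250
Total cost = 2190.
Vail ships 25 of its 25, leaving 0.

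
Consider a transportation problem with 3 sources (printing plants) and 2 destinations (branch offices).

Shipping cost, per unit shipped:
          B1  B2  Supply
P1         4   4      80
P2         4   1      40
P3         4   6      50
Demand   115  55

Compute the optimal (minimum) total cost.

Optimal allocation:
  P1 to B1: 65 boxes
  P1 to B2: 15 boxes
  P2 to B2: 40 boxes
  P3 to B1: 50 boxes
Total cost = 560.

560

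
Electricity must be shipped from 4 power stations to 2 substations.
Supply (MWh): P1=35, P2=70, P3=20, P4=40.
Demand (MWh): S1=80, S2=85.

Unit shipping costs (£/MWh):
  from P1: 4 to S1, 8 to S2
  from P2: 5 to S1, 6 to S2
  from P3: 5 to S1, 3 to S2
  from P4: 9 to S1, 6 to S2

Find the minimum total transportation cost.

An optimal shipping plan:
  P1->S1: 35 × £4 = £140
  P2->S1: 45 × £5 = £225
  P2->S2: 25 × £6 = £150
  P3->S2: 20 × £3 = £60
  P4->S2: 40 × £6 = £240
Total = 140 + 225 + 150 + 60 + 240 = £815.

815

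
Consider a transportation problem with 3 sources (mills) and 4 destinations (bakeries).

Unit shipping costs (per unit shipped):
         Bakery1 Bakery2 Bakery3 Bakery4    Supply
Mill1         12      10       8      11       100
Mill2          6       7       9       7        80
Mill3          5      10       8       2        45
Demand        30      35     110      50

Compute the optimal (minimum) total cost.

One minimum-cost allocation:
  Mill1→Bakery3: 100 sacks
  Mill2→Bakery1: 30 sacks
  Mill2→Bakery2: 35 sacks
  Mill2→Bakery3: 10 sacks
  Mill2→Bakery4: 5 sacks
  Mill3→Bakery4: 45 sacks
Total cost = 1440.
(Supply check: Mill1 ships 100; Mill2 ships 80; Mill3 ships 45.)

1440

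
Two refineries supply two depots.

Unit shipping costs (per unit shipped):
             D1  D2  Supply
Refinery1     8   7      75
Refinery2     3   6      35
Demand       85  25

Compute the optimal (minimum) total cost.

680

A cheapest plan:
  Refinery1->D1: 50 × 8 = 400
  Refinery1->D2: 25 × 7 = 175
  Refinery2->D1: 35 × 3 = 105
Total = 400 + 175 + 105 = 680.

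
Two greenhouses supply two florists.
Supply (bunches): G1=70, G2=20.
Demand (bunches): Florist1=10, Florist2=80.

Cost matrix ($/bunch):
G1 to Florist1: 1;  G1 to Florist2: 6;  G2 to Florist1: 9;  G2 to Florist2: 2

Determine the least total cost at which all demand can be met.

410

An optimal shipping plan:
  G1→Florist1: 10 bunches
  G1→Florist2: 60 bunches
  G2→Florist2: 20 bunches
Total cost = $410.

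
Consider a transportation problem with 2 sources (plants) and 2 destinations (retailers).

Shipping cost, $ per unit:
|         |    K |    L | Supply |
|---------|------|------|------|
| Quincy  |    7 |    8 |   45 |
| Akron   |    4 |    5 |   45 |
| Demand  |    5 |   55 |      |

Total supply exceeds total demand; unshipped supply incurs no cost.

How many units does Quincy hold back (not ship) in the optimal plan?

30

Minimum-cost shipments:
  Quincy to K: 5 × $7 = $35
  Quincy to L: 10 × $8 = $80
  Akron to L: 45 × $5 = $225
Total cost = $340.
Quincy ships 15 of its 45, leaving 30.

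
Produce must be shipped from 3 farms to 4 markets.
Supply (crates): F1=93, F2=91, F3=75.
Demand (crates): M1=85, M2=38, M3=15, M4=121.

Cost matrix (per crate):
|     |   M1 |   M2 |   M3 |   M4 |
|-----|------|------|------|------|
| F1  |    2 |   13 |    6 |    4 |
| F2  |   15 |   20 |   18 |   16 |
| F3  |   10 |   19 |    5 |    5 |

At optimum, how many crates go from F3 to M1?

The minimum-cost plan:
  F1 to M1: 85 × 2 = 170
  F1 to M4: 8 × 4 = 32
  F2 to M2: 38 × 20 = 760
  F2 to M4: 53 × 16 = 848
  F3 to M3: 15 × 5 = 75
  F3 to M4: 60 × 5 = 300
Total cost = 2185.
The route F3→M1 is not used.

0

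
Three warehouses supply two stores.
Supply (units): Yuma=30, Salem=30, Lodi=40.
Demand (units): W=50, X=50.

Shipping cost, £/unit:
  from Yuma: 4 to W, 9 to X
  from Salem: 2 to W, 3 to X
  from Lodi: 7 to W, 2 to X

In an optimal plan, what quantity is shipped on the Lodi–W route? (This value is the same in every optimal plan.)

0

The minimum-cost plan:
  Yuma→W: 30 units
  Salem→W: 20 units
  Salem→X: 10 units
  Lodi→X: 40 units
Total cost = £270.
The route Lodi→W is not used.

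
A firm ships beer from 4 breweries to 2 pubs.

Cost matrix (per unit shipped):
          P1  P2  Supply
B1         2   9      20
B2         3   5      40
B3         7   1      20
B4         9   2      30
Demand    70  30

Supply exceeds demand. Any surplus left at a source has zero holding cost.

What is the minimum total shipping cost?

Optimal allocation:
  B1 to P1: 20 kegs
  B2 to P1: 40 kegs
  B3 to P1: 10 kegs
  B3 to P2: 10 kegs
  B4 to P2: 20 kegs
Total cost = 280.

280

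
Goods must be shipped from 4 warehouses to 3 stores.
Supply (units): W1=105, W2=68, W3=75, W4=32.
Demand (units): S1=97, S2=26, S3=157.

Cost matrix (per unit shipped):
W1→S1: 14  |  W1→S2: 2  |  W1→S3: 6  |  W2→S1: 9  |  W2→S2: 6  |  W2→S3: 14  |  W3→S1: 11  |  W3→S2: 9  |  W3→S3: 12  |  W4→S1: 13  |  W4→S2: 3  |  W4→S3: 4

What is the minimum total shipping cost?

A cheapest plan:
  W1->S3: 105 units
  W2->S1: 42 units
  W2->S2: 26 units
  W3->S1: 55 units
  W3->S3: 20 units
  W4->S3: 32 units
Total cost = 2137.

2137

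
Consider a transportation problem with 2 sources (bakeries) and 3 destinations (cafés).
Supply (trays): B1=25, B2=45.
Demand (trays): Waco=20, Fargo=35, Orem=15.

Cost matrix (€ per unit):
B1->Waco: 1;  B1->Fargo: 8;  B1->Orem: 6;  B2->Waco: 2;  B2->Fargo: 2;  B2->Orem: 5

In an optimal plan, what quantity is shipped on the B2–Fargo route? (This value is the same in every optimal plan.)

Optimal shipments:
  B1 to Waco: 20 × €1 = €20
  B1 to Orem: 5 × €6 = €30
  B2 to Fargo: 35 × €2 = €70
  B2 to Orem: 10 × €5 = €50
Total cost = €170.
So B2→Fargo carries 35 trays.

35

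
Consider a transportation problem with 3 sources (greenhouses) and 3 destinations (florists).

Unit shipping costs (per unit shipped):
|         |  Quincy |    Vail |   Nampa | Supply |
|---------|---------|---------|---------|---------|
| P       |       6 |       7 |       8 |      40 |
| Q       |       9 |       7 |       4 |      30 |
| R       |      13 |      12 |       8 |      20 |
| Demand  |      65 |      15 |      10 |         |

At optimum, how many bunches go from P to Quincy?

40

Solving gives:
  P->Quincy: 40 × 6 = 240
  Q->Quincy: 5 × 9 = 45
  Q->Vail: 15 × 7 = 105
  Q->Nampa: 10 × 4 = 40
  R->Quincy: 20 × 13 = 260
Total cost = 690.
So P→Quincy carries 40 bunches.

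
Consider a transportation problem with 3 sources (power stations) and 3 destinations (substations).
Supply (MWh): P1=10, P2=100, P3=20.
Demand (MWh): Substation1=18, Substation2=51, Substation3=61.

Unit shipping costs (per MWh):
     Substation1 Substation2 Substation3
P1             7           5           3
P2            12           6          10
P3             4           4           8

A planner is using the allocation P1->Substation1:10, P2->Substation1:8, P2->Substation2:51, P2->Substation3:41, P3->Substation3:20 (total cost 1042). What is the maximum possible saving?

Current plan cost = 10·7 + 8·12 + 51·6 + 41·10 + 20·8 = 1042.
Optimal plan:
  P1→Substation3: 10 × 3 = 30
  P2→Substation2: 49 × 6 = 294
  P2→Substation3: 51 × 10 = 510
  P3→Substation1: 18 × 4 = 72
  P3→Substation2: 2 × 4 = 8
Optimal cost = 914.
Saving = 1042 − 914 = 128.

128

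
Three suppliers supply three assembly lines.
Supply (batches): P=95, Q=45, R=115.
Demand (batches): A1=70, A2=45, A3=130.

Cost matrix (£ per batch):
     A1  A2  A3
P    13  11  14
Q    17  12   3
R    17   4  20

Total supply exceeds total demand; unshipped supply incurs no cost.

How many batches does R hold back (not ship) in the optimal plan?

Minimum-cost shipments:
  P to A1: 10 × £13 = £130
  P to A3: 85 × £14 = £1190
  Q to A3: 45 × £3 = £135
  R to A1: 60 × £17 = £1020
  R to A2: 45 × £4 = £180
Total cost = £2655.
R ships 105 of its 115, leaving 10.

10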